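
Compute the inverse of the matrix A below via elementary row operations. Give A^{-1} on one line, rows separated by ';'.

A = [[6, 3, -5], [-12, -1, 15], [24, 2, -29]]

inverse = [-1/30 77/30 4/3; 2/5 -9/5 -1; 0 2 1]

Gauss-Jordan on [A | I]:
R1 <- (1/6)*R1:  [    1   1/2  -5/6  |   1/6     0     0 ]
R2 <- R2 - (-12)*R1:  [ 0  5  5  |  2  1  0 ]
R3 <- R3 - (24)*R1:  [   0  -10   -9  |   -4    0    1 ]
R2 <- (1/5)*R2:  [   0    1    1  |  2/5  1/5    0 ]
R1 <- R1 - (1/2)*R2:  [     1      0   -4/3  |  -1/30  -1/10      0 ]
R3 <- R3 - (-10)*R2:  [ 0  0  1  |  0  2  1 ]
R1 <- R1 - (-4/3)*R3:  [     1      0      0  |  -1/30  77/30    4/3 ]
R2 <- R2 - (1)*R3:  [    0     1     0  |   2/5  -9/5    -1 ]
Right block of [I | A^{-1}] is the inverse:
[ -1/30  77/30  4/3 ]
[   2/5   -9/5   -1 ]
[     0      2    1 ]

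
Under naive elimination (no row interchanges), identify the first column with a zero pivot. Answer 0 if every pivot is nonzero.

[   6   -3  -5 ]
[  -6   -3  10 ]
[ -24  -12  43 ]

Naive forward elimination:
R2 <- R2 - (-1)*R1:  [  0  -6   5 ]
R3 <- R3 - (-4)*R1:  [   0  -24   23 ]
R3 <- R3 - (4)*R2:  [ 0  0  3 ]
All pivots nonzero; naive elimination completes without hitting a zero pivot.

first zero-pivot column = 0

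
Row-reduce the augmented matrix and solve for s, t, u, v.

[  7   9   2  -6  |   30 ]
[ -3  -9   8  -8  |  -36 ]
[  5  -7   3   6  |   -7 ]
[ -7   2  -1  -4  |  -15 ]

(4, 0, -5, -2)

Forward elimination on [A|b]:
R2 <- R2 - (-3/7)*R1:  [      0   -36/7    62/7   -74/7  -162/7 ]
R3 <- R3 - (5/7)*R1:  [      0   -94/7    11/7    72/7  -199/7 ]
R4 <- R4 - (-1)*R1:  [   0   11    1  -10   15 ]
R3 <- R3 - (47/18)*R2:  [      0       0  -194/9   341/9      32 ]
R4 <- R4 - (-77/36)*R2:  [       0        0   359/18  -587/18    -69/2 ]
R4 <- R4 - (-359/388)*R3:  [        0         0         0   949/388  -949/194 ]
Row echelon form:
[ 7      9       2       -6  |        30 ]
[ 0  -36/7    62/7    -74/7  |    -162/7 ]
[ 0      0  -194/9    341/9  |        32 ]
[ 0      0       0  949/388  |  -949/194 ]
Back-substitution:
v = (-949/194) / (949/388) = -2
u = (32 - (341/9)*(-2)) / (-194/9) = -5
t = (-162/7 - (62/7)*(-5) - (-74/7)*(-2)) / (-36/7) = 0
s = (30 - (9)*(0) - (2)*(-5) - (-6)*(-2)) / 7 = 4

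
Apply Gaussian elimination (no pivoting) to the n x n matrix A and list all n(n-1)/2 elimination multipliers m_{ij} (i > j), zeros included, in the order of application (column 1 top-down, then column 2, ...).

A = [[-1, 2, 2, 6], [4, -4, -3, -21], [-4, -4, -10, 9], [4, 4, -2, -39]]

Forward elimination:
R2 <- R2 - (-4)*R1:  [ 0  4  5  3 ]
R3 <- R3 - (4)*R1:  [   0  -12  -18  -15 ]
R4 <- R4 - (-4)*R1:  [   0   12    6  -15 ]
R3 <- R3 - (-3)*R2:  [  0   0  -3  -6 ]
R4 <- R4 - (3)*R2:  [   0    0   -9  -24 ]
R4 <- R4 - (3)*R3:  [  0   0   0  -6 ]
Multipliers (in order of application): m_{21} = -4, m_{31} = 4, m_{41} = -4, m_{32} = -3, m_{42} = 3, m_{43} = 3

multipliers: -4, 4, -4, -3, 3, 3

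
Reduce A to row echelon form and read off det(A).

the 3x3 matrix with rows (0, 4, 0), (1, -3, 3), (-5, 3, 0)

Forward elimination:
R1 <-> R2   (pivot in column 1 was zero)
[  1  -3  3 ]
[  0   4  0 ]
[ -5   3  0 ]
R3 <- R3 - (-5)*R1:  [   0  -12   15 ]
R3 <- R3 - (-3)*R2:  [  0   0  15 ]
Upper-triangular form:
[ 1  -3   3 ]
[ 0   4   0 ]
[ 0   0  15 ]
det(A) = (-1)^1 * (1) * (4) * (15) = -60  (1 row swap -> sign -1)

det(A) = -60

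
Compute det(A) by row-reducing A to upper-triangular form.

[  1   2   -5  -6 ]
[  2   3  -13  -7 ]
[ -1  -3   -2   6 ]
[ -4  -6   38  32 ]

det(A) = 12

Forward elimination:
R2 <- R2 - (2)*R1:  [  0  -1  -3   5 ]
R3 <- R3 - (-1)*R1:  [  0  -1  -7   0 ]
R4 <- R4 - (-4)*R1:  [  0   2  18   8 ]
R3 <- R3 - (1)*R2:  [  0   0  -4  -5 ]
R4 <- R4 - (-2)*R2:  [  0   0  12  18 ]
R4 <- R4 - (-3)*R3:  [ 0  0  0  3 ]
Upper-triangular form:
[ 1   2  -5  -6 ]
[ 0  -1  -3   5 ]
[ 0   0  -4  -5 ]
[ 0   0   0   3 ]
det(A) = (-1)^0 * (1) * (-1) * (-4) * (3) = 12  (0 row swaps -> sign +1)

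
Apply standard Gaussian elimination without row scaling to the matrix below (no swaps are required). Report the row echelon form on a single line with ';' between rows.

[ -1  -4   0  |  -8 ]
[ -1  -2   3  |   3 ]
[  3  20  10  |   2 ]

Forward elimination:
R2 <- R2 - (1)*R1:  [  0   2   3  11 ]
R3 <- R3 - (-3)*R1:  [   0    8   10  -22 ]
R3 <- R3 - (4)*R2:  [   0    0   -2  -66 ]
Row echelon form:
[ -1  -4   0  |   -8 ]
[  0   2   3  |   11 ]
[  0   0  -2  |  -66 ]

REF = [-1 -4 0 -8; 0 2 3 11; 0 0 -2 -66]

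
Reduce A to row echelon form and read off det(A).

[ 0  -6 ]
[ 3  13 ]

det(A) = 18

Forward elimination:
R1 <-> R2   (pivot in column 1 was zero)
[ 3  13 ]
[ 0  -6 ]
Upper-triangular form:
[ 3  13 ]
[ 0  -6 ]
det(A) = (-1)^1 * (3) * (-6) = 18  (1 row swap -> sign -1)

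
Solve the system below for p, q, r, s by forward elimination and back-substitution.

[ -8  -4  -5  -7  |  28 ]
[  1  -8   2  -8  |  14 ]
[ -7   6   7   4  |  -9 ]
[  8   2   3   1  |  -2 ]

(0, 3, -1, -5)

Forward elimination on [A|b]:
R2 <- R2 - (-1/8)*R1:  [     0  -17/2   11/8  -71/8   35/2 ]
R3 <- R3 - (7/8)*R1:  [     0   19/2   91/8   81/8  -67/2 ]
R4 <- R4 - (-1)*R1:  [  0  -2  -2  -6  26 ]
R3 <- R3 - (-19/17)*R2:  [       0        0   439/34     7/34  -237/17 ]
R4 <- R4 - (4/17)*R2:  [       0        0   -79/34  -133/34   372/17 ]
R4 <- R4 - (-79/439)*R3:  [         0          0          0  -1701/439   8505/439 ]
Row echelon form:
[ -8     -4      -5         -7  |        28 ]
[  0  -17/2    11/8      -71/8  |      35/2 ]
[  0      0  439/34       7/34  |   -237/17 ]
[  0      0       0  -1701/439  |  8505/439 ]
Back-substitution:
s = (8505/439) / (-1701/439) = -5
r = (-237/17 - (7/34)*(-5)) / (439/34) = -1
q = (35/2 - (11/8)*(-1) - (-71/8)*(-5)) / (-17/2) = 3
p = (28 - (-4)*(3) - (-5)*(-1) - (-7)*(-5)) / -8 = 0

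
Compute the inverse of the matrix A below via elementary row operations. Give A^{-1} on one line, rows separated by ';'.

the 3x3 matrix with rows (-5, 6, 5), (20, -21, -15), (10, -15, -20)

Gauss-Jordan on [A | I]:
R1 <- (1/-5)*R1:  [    1  -6/5    -1  |  -1/5     0     0 ]
R2 <- R2 - (20)*R1:  [ 0  3  5  |  4  1  0 ]
R3 <- R3 - (10)*R1:  [   0   -3  -10  |    2    0    1 ]
R2 <- (1/3)*R2:  [   0    1  5/3  |  4/3  1/3    0 ]
R1 <- R1 - (-6/5)*R2:  [   1    0    1  |  7/5  2/5    0 ]
R3 <- R3 - (-3)*R2:  [  0   0  -5  |   6   1   1 ]
R3 <- (1/-5)*R3:  [    0     0     1  |  -6/5  -1/5  -1/5 ]
R1 <- R1 - (1)*R3:  [    1     0     0  |  13/5   3/5   1/5 ]
R2 <- R2 - (5/3)*R3:  [    0     1     0  |  10/3   2/3   1/3 ]
Right block of [I | A^{-1}] is the inverse:
[ 13/5   3/5   1/5 ]
[ 10/3   2/3   1/3 ]
[ -6/5  -1/5  -1/5 ]

inverse = [13/5 3/5 1/5; 10/3 2/3 1/3; -6/5 -1/5 -1/5]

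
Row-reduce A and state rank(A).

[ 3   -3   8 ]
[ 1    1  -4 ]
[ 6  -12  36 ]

rank(A) = 2

Row reduction:
R2 <- R2 - (1/3)*R1:  [     0      2  -20/3 ]
R3 <- R3 - (2)*R1:  [  0  -6  20 ]
R3 <- R3 - (-3)*R2:  [ 0  0  0 ]
Row echelon form:
[ 3  -3      8 ]
[ 0   2  -20/3 ]
[ 0   0      0 ]
Nonzero rows / pivot columns: 2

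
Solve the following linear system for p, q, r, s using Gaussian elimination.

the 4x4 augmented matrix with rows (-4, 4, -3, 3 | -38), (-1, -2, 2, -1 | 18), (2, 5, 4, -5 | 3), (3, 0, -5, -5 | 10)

(0, -5, 2, -4)

Forward elimination on [A|b]:
R2 <- R2 - (1/4)*R1:  [    0    -3  11/4  -7/4  55/2 ]
R3 <- R3 - (-1/2)*R1:  [    0     7   5/2  -7/2   -16 ]
R4 <- R4 - (-3/4)*R1:  [     0      3  -29/4  -11/4  -37/2 ]
R3 <- R3 - (-7/3)*R2:  [      0       0  107/12  -91/12   289/6 ]
R4 <- R4 - (-1)*R2:  [    0     0  -9/2  -9/2     9 ]
R4 <- R4 - (-54/107)*R3:  [        0         0         0  -891/107  3564/107 ]
Row echelon form:
[ -4   4      -3         3  |       -38 ]
[  0  -3    11/4      -7/4  |      55/2 ]
[  0   0  107/12    -91/12  |     289/6 ]
[  0   0       0  -891/107  |  3564/107 ]
Back-substitution:
s = (3564/107) / (-891/107) = -4
r = (289/6 - (-91/12)*(-4)) / (107/12) = 2
q = (55/2 - (11/4)*(2) - (-7/4)*(-4)) / -3 = -5
p = (-38 - (4)*(-5) - (-3)*(2) - (3)*(-4)) / -4 = 0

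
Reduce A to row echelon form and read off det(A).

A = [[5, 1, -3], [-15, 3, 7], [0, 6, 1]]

det(A) = 90

Forward elimination:
R2 <- R2 - (-3)*R1:  [  0   6  -2 ]
R3 <- R3 - (1)*R2:  [ 0  0  3 ]
Upper-triangular form:
[ 5  1  -3 ]
[ 0  6  -2 ]
[ 0  0   3 ]
det(A) = (-1)^0 * (5) * (6) * (3) = 90  (0 row swaps -> sign +1)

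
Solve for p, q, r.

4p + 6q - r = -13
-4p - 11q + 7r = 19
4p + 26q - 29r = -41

(-3, 0, 1)

Forward elimination on [A|b]:
R2 <- R2 - (-1)*R1:  [  0  -5   6   6 ]
R3 <- R3 - (1)*R1:  [   0   20  -28  -28 ]
R3 <- R3 - (-4)*R2:  [  0   0  -4  -4 ]
Row echelon form:
[ 4   6  -1  |  -13 ]
[ 0  -5   6  |    6 ]
[ 0   0  -4  |   -4 ]
Back-substitution:
r = (-4) / -4 = 1
q = (6 - (6)*(1)) / -5 = 0
p = (-13 - (6)*(0) - (-1)*(1)) / 4 = -3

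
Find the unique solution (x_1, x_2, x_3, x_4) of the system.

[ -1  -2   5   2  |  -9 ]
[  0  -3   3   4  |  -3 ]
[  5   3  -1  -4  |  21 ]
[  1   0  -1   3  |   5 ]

(4, 0, -1, 0)

Forward elimination on [A|b]:
R3 <- R3 - (-5)*R1:  [   0   -7   24    6  -24 ]
R4 <- R4 - (-1)*R1:  [  0  -2   4   5  -4 ]
R3 <- R3 - (7/3)*R2:  [     0      0     17  -10/3    -17 ]
R4 <- R4 - (2/3)*R2:  [   0    0    2  7/3   -2 ]
R4 <- R4 - (2/17)*R3:  [      0       0       0  139/51       0 ]
Row echelon form:
[ -1  -2   5       2  |   -9 ]
[  0  -3   3       4  |   -3 ]
[  0   0  17   -10/3  |  -17 ]
[  0   0   0  139/51  |    0 ]
Back-substitution:
x_4 = (0) / (139/51) = 0
x_3 = (-17 - (-10/3)*(0)) / 17 = -1
x_2 = (-3 - (3)*(-1) - (4)*(0)) / -3 = 0
x_1 = (-9 - (-2)*(0) - (5)*(-1) - (2)*(0)) / -1 = 4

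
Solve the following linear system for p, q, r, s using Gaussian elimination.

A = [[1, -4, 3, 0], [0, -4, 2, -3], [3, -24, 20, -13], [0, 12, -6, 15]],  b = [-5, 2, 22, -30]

Forward elimination on [A|b]:
R3 <- R3 - (3)*R1:  [   0  -12   11  -13   37 ]
R3 <- R3 - (3)*R2:  [  0   0   5  -4  31 ]
R4 <- R4 - (-3)*R2:  [   0    0    0    6  -24 ]
Row echelon form:
[ 1  -4  3   0  |   -5 ]
[ 0  -4  2  -3  |    2 ]
[ 0   0  5  -4  |   31 ]
[ 0   0  0   6  |  -24 ]
Back-substitution:
s = (-24) / 6 = -4
r = (31 - (-4)*(-4)) / 5 = 3
q = (2 - (2)*(3) - (-3)*(-4)) / -4 = 4
p = (-5 - (-4)*(4) - (3)*(3)) / 1 = 2

(2, 4, 3, -4)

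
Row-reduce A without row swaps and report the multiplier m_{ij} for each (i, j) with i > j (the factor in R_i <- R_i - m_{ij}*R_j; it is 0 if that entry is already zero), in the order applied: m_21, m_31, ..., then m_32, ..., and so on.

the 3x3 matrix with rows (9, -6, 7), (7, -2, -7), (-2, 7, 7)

Forward elimination:
R2 <- R2 - (7/9)*R1:  [      0     8/3  -112/9 ]
R3 <- R3 - (-2/9)*R1:  [    0  17/3  77/9 ]
R3 <- R3 - (17/8)*R2:  [  0   0  35 ]
Multipliers (in order of application): m_{21} = 7/9, m_{31} = -2/9, m_{32} = 17/8

multipliers: 7/9, -2/9, 17/8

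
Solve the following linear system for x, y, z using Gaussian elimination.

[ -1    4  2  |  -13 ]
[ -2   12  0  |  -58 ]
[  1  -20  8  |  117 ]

Forward elimination on [A|b]:
R2 <- R2 - (2)*R1:  [   0    4   -4  -32 ]
R3 <- R3 - (-1)*R1:  [   0  -16   10  104 ]
R3 <- R3 - (-4)*R2:  [   0    0   -6  -24 ]
Row echelon form:
[ -1  4   2  |  -13 ]
[  0  4  -4  |  -32 ]
[  0  0  -6  |  -24 ]
Back-substitution:
z = (-24) / -6 = 4
y = (-32 - (-4)*(4)) / 4 = -4
x = (-13 - (4)*(-4) - (2)*(4)) / -1 = 5

(5, -4, 4)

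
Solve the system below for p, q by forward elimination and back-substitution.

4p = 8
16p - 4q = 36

(2, -1)

Forward elimination on [A|b]:
R2 <- R2 - (4)*R1:  [  0  -4   4 ]
Row echelon form:
[ 4   0  |  8 ]
[ 0  -4  |  4 ]
Back-substitution:
q = (4) / -4 = -1
p = (8) / 4 = 2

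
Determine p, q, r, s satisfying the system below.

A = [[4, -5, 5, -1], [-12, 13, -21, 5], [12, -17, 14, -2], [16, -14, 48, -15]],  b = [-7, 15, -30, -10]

Forward elimination on [A|b]:
R2 <- R2 - (-3)*R1:  [  0  -2  -6   2  -6 ]
R3 <- R3 - (3)*R1:  [  0  -2  -1   1  -9 ]
R4 <- R4 - (4)*R1:  [   0    6   28  -11   18 ]
R3 <- R3 - (1)*R2:  [  0   0   5  -1  -3 ]
R4 <- R4 - (-3)*R2:  [  0   0  10  -5   0 ]
R4 <- R4 - (2)*R3:  [  0   0   0  -3   6 ]
Row echelon form:
[ 4  -5   5  -1  |  -7 ]
[ 0  -2  -6   2  |  -6 ]
[ 0   0   5  -1  |  -3 ]
[ 0   0   0  -3  |   6 ]
Back-substitution:
s = (6) / -3 = -2
r = (-3 - (-1)*(-2)) / 5 = -1
q = (-6 - (-6)*(-1) - (2)*(-2)) / -2 = 4
p = (-7 - (-5)*(4) - (5)*(-1) - (-1)*(-2)) / 4 = 4

(4, 4, -1, -2)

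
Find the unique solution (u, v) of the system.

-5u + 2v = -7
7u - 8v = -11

Forward elimination on [A|b]:
R2 <- R2 - (-7/5)*R1:  [      0   -26/5  -104/5 ]
Row echelon form:
[ -5      2  |      -7 ]
[  0  -26/5  |  -104/5 ]
Back-substitution:
v = (-104/5) / (-26/5) = 4
u = (-7 - (2)*(4)) / -5 = 3

(3, 4)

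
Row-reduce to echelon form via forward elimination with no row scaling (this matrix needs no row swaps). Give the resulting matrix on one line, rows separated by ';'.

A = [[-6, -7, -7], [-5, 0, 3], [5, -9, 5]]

Forward elimination:
R2 <- R2 - (5/6)*R1:  [    0  35/6  53/6 ]
R3 <- R3 - (-5/6)*R1:  [     0  -89/6   -5/6 ]
R3 <- R3 - (-89/35)*R2:  [      0       0  757/35 ]
Row echelon form:
[ -6    -7      -7 ]
[  0  35/6    53/6 ]
[  0     0  757/35 ]

REF = [-6 -7 -7; 0 35/6 53/6; 0 0 757/35]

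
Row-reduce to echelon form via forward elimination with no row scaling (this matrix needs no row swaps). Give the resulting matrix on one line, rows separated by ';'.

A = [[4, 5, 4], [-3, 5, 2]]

Forward elimination:
R2 <- R2 - (-3/4)*R1:  [    0  35/4     5 ]
Row echelon form:
[ 4     5  4 ]
[ 0  35/4  5 ]

REF = [4 5 4; 0 35/4 5]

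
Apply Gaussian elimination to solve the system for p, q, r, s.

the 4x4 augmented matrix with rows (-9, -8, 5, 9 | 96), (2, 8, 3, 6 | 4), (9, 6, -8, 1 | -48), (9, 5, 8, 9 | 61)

(1, -5, 4, 5)

Forward elimination on [A|b]:
R2 <- R2 - (-2/9)*R1:  [    0  56/9  37/9     8  76/3 ]
R3 <- R3 - (-1)*R1:  [  0  -2  -3  10  48 ]
R4 <- R4 - (-1)*R1:  [   0   -3   13   18  157 ]
R3 <- R3 - (-9/28)*R2:  [      0       0  -47/28    88/7   393/7 ]
R4 <- R4 - (-27/56)*R2:  [       0        0   839/56    153/7  2369/14 ]
R4 <- R4 - (-839/94)*R3:  [        0         0         0   6301/47  31505/47 ]
Row echelon form:
[ -9    -8       5        9  |        96 ]
[  0  56/9    37/9        8  |      76/3 ]
[  0     0  -47/28     88/7  |     393/7 ]
[  0     0       0  6301/47  |  31505/47 ]
Back-substitution:
s = (31505/47) / (6301/47) = 5
r = (393/7 - (88/7)*(5)) / (-47/28) = 4
q = (76/3 - (37/9)*(4) - (8)*(5)) / (56/9) = -5
p = (96 - (-8)*(-5) - (5)*(4) - (9)*(5)) / -9 = 1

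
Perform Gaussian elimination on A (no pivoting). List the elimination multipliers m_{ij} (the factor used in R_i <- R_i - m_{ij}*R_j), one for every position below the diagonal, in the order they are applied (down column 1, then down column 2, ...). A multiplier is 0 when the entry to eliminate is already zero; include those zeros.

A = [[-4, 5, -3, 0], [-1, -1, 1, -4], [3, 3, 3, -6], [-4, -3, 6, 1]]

Forward elimination:
R2 <- R2 - (1/4)*R1:  [    0  -9/4   7/4    -4 ]
R3 <- R3 - (-3/4)*R1:  [    0  27/4   3/4    -6 ]
R4 <- R4 - (1)*R1:  [  0  -8   9   1 ]
R3 <- R3 - (-3)*R2:  [   0    0    6  -18 ]
R4 <- R4 - (32/9)*R2:  [     0      0   25/9  137/9 ]
R4 <- R4 - (25/54)*R3:  [     0      0      0  212/9 ]
Multipliers (in order of application): m_{21} = 1/4, m_{31} = -3/4, m_{41} = 1, m_{32} = -3, m_{42} = 32/9, m_{43} = 25/54

multipliers: 1/4, -3/4, 1, -3, 32/9, 25/54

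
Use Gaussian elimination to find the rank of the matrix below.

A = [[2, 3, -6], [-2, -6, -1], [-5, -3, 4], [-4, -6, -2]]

Row reduction:
R2 <- R2 - (-1)*R1:  [  0  -3  -7 ]
R3 <- R3 - (-5/2)*R1:  [   0  9/2  -11 ]
R4 <- R4 - (-2)*R1:  [   0    0  -14 ]
R3 <- R3 - (-3/2)*R2:  [     0      0  -43/2 ]
R4 <- R4 - (28/43)*R3:  [ 0  0  0 ]
Row echelon form:
[ 2   3     -6 ]
[ 0  -3     -7 ]
[ 0   0  -43/2 ]
[ 0   0      0 ]
Nonzero rows / pivot columns: 3

rank(A) = 3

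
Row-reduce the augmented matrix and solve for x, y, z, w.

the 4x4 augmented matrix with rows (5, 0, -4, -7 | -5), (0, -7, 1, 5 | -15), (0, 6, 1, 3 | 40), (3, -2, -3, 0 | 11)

(2, 5, -5, 5)

Forward elimination on [A|b]:
R4 <- R4 - (3/5)*R1:  [    0    -2  -3/5  21/5    14 ]
R3 <- R3 - (-6/7)*R2:  [     0      0   13/7   51/7  190/7 ]
R4 <- R4 - (2/7)*R2:  [      0       0  -31/35   97/35   128/7 ]
R4 <- R4 - (-31/65)*R3:  [      0       0       0  406/65  406/13 ]
Row echelon form:
[ 5   0    -4      -7  |      -5 ]
[ 0  -7     1       5  |     -15 ]
[ 0   0  13/7    51/7  |   190/7 ]
[ 0   0     0  406/65  |  406/13 ]
Back-substitution:
w = (406/13) / (406/65) = 5
z = (190/7 - (51/7)*(5)) / (13/7) = -5
y = (-15 - (1)*(-5) - (5)*(5)) / -7 = 5
x = (-5 - (-4)*(-5) - (-7)*(5)) / 5 = 2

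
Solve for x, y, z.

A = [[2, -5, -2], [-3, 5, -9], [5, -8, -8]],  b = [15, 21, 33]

(-3, -3, -3)

Forward elimination on [A|b]:
R2 <- R2 - (-3/2)*R1:  [    0  -5/2   -12  87/2 ]
R3 <- R3 - (5/2)*R1:  [    0   9/2    -3  -9/2 ]
R3 <- R3 - (-9/5)*R2:  [      0       0  -123/5   369/5 ]
Row echelon form:
[ 2    -5      -2  |     15 ]
[ 0  -5/2     -12  |   87/2 ]
[ 0     0  -123/5  |  369/5 ]
Back-substitution:
z = (369/5) / (-123/5) = -3
y = (87/2 - (-12)*(-3)) / (-5/2) = -3
x = (15 - (-5)*(-3) - (-2)*(-3)) / 2 = -3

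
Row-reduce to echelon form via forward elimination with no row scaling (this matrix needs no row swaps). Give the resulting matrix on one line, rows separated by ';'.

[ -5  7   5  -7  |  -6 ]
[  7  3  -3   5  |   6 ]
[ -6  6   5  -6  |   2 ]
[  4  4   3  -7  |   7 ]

REF = [-5 7 5 -7 -6; 0 64/5 4 -24/5 -12/5; 0 0 -1/4 3/2 35/4; 0 0 0 15 144]

Forward elimination:
R2 <- R2 - (-7/5)*R1:  [     0   64/5      4  -24/5  -12/5 ]
R3 <- R3 - (6/5)*R1:  [     0  -12/5     -1   12/5   46/5 ]
R4 <- R4 - (-4/5)*R1:  [     0   48/5      7  -63/5   11/5 ]
R3 <- R3 - (-3/16)*R2:  [    0     0  -1/4   3/2  35/4 ]
R4 <- R4 - (3/4)*R2:  [  0   0   4  -9   4 ]
R4 <- R4 - (-16)*R3:  [   0    0    0   15  144 ]
Row echelon form:
[ -5     7     5     -7  |     -6 ]
[  0  64/5     4  -24/5  |  -12/5 ]
[  0     0  -1/4    3/2  |   35/4 ]
[  0     0     0     15  |    144 ]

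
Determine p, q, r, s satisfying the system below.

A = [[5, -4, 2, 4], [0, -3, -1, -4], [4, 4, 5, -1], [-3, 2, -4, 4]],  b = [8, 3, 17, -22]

(0, -1, 4, -1)

Forward elimination on [A|b]:
R3 <- R3 - (4/5)*R1:  [     0   36/5   17/5  -21/5   53/5 ]
R4 <- R4 - (-3/5)*R1:  [     0   -2/5  -14/5   32/5  -86/5 ]
R3 <- R3 - (-12/5)*R2:  [     0      0      1  -69/5   89/5 ]
R4 <- R4 - (2/15)*R2:  [      0       0    -8/3  104/15   -88/5 ]
R4 <- R4 - (-8/3)*R3:  [       0        0        0  -448/15   448/15 ]
Row echelon form:
[ 5  -4   2        4  |       8 ]
[ 0  -3  -1       -4  |       3 ]
[ 0   0   1    -69/5  |    89/5 ]
[ 0   0   0  -448/15  |  448/15 ]
Back-substitution:
s = (448/15) / (-448/15) = -1
r = (89/5 - (-69/5)*(-1)) / 1 = 4
q = (3 - (-1)*(4) - (-4)*(-1)) / -3 = -1
p = (8 - (-4)*(-1) - (2)*(4) - (4)*(-1)) / 5 = 0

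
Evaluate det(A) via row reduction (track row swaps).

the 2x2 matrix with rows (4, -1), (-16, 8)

Forward elimination:
R2 <- R2 - (-4)*R1:  [ 0  4 ]
Upper-triangular form:
[ 4  -1 ]
[ 0   4 ]
det(A) = (-1)^0 * (4) * (4) = 16  (0 row swaps -> sign +1)

det(A) = 16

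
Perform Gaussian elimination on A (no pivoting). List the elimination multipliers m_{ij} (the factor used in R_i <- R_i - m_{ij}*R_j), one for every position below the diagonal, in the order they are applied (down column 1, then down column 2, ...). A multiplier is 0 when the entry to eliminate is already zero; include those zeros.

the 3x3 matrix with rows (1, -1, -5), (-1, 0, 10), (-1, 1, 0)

multipliers: -1, -1, 0

Forward elimination:
R2 <- R2 - (-1)*R1:  [  0  -1   5 ]
R3 <- R3 - (-1)*R1:  [  0   0  -5 ]
R3: entry in column 2 is already 0 -> m_{32} = 0 (no row operation needed)
Multipliers (in order of application): m_{21} = -1, m_{31} = -1, m_{32} = 0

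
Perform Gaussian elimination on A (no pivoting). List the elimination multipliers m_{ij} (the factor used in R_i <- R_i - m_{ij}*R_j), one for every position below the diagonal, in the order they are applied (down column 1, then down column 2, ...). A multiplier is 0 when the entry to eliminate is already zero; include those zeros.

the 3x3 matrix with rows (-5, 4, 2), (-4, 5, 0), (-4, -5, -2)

multipliers: 4/5, 4/5, -41/9

Forward elimination:
R2 <- R2 - (4/5)*R1:  [    0   9/5  -8/5 ]
R3 <- R3 - (4/5)*R1:  [     0  -41/5  -18/5 ]
R3 <- R3 - (-41/9)*R2:  [     0      0  -98/9 ]
Multipliers (in order of application): m_{21} = 4/5, m_{31} = 4/5, m_{32} = -41/9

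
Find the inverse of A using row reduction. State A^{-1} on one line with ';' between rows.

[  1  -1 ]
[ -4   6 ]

Gauss-Jordan on [A | I]:
R2 <- R2 - (-4)*R1:  [ 0  2  |  4  1 ]
R2 <- (1/2)*R2:  [   0    1  |    2  1/2 ]
R1 <- R1 - (-1)*R2:  [   1    0  |    3  1/2 ]
Right block of [I | A^{-1}] is the inverse:
[ 3  1/2 ]
[ 2  1/2 ]

inverse = [3 1/2; 2 1/2]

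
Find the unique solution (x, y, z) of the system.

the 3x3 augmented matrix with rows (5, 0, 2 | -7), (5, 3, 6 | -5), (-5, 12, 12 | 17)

Forward elimination on [A|b]:
R2 <- R2 - (1)*R1:  [ 0  3  4  2 ]
R3 <- R3 - (-1)*R1:  [  0  12  14  10 ]
R3 <- R3 - (4)*R2:  [  0   0  -2   2 ]
Row echelon form:
[ 5  0   2  |  -7 ]
[ 0  3   4  |   2 ]
[ 0  0  -2  |   2 ]
Back-substitution:
z = (2) / -2 = -1
y = (2 - (4)*(-1)) / 3 = 2
x = (-7 - (2)*(-1)) / 5 = -1

(-1, 2, -1)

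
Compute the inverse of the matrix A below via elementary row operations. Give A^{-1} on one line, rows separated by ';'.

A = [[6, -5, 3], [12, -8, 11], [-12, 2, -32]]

Gauss-Jordan on [A | I]:
R1 <- (1/6)*R1:  [    1  -5/6   1/2  |   1/6     0     0 ]
R2 <- R2 - (12)*R1:  [  0   2   5  |  -2   1   0 ]
R3 <- R3 - (-12)*R1:  [   0   -8  -26  |    2    0    1 ]
R2 <- (1/2)*R2:  [   0    1  5/2  |   -1  1/2    0 ]
R1 <- R1 - (-5/6)*R2:  [     1      0  31/12  |   -2/3   5/12      0 ]
R3 <- R3 - (-8)*R2:  [  0   0  -6  |  -6   4   1 ]
R3 <- (1/-6)*R3:  [    0     0     1  |     1  -2/3  -1/6 ]
R1 <- R1 - (31/12)*R3:  [     1      0      0  |  -13/4  77/36  31/72 ]
R2 <- R2 - (5/2)*R3:  [    0     1     0  |  -7/2  13/6  5/12 ]
Right block of [I | A^{-1}] is the inverse:
[ -13/4  77/36  31/72 ]
[  -7/2   13/6   5/12 ]
[     1   -2/3   -1/6 ]

inverse = [-13/4 77/36 31/72; -7/2 13/6 5/12; 1 -2/3 -1/6]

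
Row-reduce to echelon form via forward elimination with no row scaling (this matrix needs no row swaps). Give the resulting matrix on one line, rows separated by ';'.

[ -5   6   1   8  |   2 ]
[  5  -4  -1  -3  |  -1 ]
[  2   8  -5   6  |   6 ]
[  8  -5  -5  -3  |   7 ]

Forward elimination:
R2 <- R2 - (-1)*R1:  [ 0  2  0  5  1 ]
R3 <- R3 - (-2/5)*R1:  [     0   52/5  -23/5   46/5   34/5 ]
R4 <- R4 - (-8/5)*R1:  [     0   23/5  -17/5   49/5   51/5 ]
R3 <- R3 - (26/5)*R2:  [     0      0  -23/5  -84/5    8/5 ]
R4 <- R4 - (23/10)*R2:  [      0       0   -17/5  -17/10   79/10 ]
R4 <- R4 - (17/23)*R3:  [      0       0       0  493/46  309/46 ]
Row echelon form:
[ -5  6      1       8  |       2 ]
[  0  2      0       5  |       1 ]
[  0  0  -23/5   -84/5  |     8/5 ]
[  0  0      0  493/46  |  309/46 ]

REF = [-5 6 1 8 2; 0 2 0 5 1; 0 0 -23/5 -84/5 8/5; 0 0 0 493/46 309/46]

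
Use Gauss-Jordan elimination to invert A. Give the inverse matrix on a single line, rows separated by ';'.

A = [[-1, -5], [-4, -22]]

inverse = [-11 5/2; 2 -1/2]

Gauss-Jordan on [A | I]:
R1 <- (1/-1)*R1:  [  1   5  |  -1   0 ]
R2 <- R2 - (-4)*R1:  [  0  -2  |  -4   1 ]
R2 <- (1/-2)*R2:  [    0     1  |     2  -1/2 ]
R1 <- R1 - (5)*R2:  [   1    0  |  -11  5/2 ]
Right block of [I | A^{-1}] is the inverse:
[ -11   5/2 ]
[   2  -1/2 ]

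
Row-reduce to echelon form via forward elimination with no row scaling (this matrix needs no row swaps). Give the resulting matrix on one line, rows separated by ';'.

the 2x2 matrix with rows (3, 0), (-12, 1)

Forward elimination:
R2 <- R2 - (-4)*R1:  [ 0  1 ]
Row echelon form:
[ 3  0 ]
[ 0  1 ]

REF = [3 0; 0 1]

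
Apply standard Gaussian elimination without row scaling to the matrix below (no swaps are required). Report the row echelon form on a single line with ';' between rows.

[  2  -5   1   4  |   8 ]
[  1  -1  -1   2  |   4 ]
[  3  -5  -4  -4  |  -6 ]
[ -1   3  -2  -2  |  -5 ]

Forward elimination:
R2 <- R2 - (1/2)*R1:  [    0   3/2  -3/2     0     0 ]
R3 <- R3 - (3/2)*R1:  [     0    5/2  -11/2    -10    -18 ]
R4 <- R4 - (-1/2)*R1:  [    0   1/2  -3/2     0    -1 ]
R3 <- R3 - (5/3)*R2:  [   0    0   -3  -10  -18 ]
R4 <- R4 - (1/3)*R2:  [  0   0  -1   0  -1 ]
R4 <- R4 - (1/3)*R3:  [    0     0     0  10/3     5 ]
Row echelon form:
[ 2   -5     1     4  |    8 ]
[ 0  3/2  -3/2     0  |    0 ]
[ 0    0    -3   -10  |  -18 ]
[ 0    0     0  10/3  |    5 ]

REF = [2 -5 1 4 8; 0 3/2 -3/2 0 0; 0 0 -3 -10 -18; 0 0 0 10/3 5]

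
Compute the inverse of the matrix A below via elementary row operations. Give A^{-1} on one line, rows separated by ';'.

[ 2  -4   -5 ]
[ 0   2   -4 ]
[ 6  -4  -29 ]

Gauss-Jordan on [A | I]:
R1 <- (1/2)*R1:  [    1    -2  -5/2  |   1/2     0     0 ]
R3 <- R3 - (6)*R1:  [   0    8  -14  |   -3    0    1 ]
R2 <- (1/2)*R2:  [   0    1   -2  |    0  1/2    0 ]
R1 <- R1 - (-2)*R2:  [     1      0  -13/2  |    1/2      1      0 ]
R3 <- R3 - (8)*R2:  [  0   0   2  |  -3  -4   1 ]
R3 <- (1/2)*R3:  [    0     0     1  |  -3/2    -2   1/2 ]
R1 <- R1 - (-13/2)*R3:  [     1      0      0  |  -37/4    -12   13/4 ]
R2 <- R2 - (-2)*R3:  [    0     1     0  |    -3  -7/2     1 ]
Right block of [I | A^{-1}] is the inverse:
[ -37/4   -12  13/4 ]
[    -3  -7/2     1 ]
[  -3/2    -2   1/2 ]

inverse = [-37/4 -12 13/4; -3 -7/2 1; -3/2 -2 1/2]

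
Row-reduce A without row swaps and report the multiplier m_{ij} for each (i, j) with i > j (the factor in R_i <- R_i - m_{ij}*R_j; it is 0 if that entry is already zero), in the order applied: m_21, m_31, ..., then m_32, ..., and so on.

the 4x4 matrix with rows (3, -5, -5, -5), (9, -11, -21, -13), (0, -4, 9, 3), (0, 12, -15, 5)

multipliers: 3, 0, 0, -1, 3, 1

Forward elimination:
R2 <- R2 - (3)*R1:  [  0   4  -6   2 ]
R3: entry in column 1 is already 0 -> m_{31} = 0 (no row operation needed)
R4: entry in column 1 is already 0 -> m_{41} = 0 (no row operation needed)
R3 <- R3 - (-1)*R2:  [ 0  0  3  5 ]
R4 <- R4 - (3)*R2:  [  0   0   3  -1 ]
R4 <- R4 - (1)*R3:  [  0   0   0  -6 ]
Multipliers (in order of application): m_{21} = 3, m_{31} = 0, m_{41} = 0, m_{32} = -1, m_{42} = 3, m_{43} = 1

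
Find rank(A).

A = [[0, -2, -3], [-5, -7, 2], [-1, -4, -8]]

rank(A) = 3

Row reduction:
R1 <-> R2   (pivot in column 1 was zero)
[ -5  -7   2 ]
[  0  -2  -3 ]
[ -1  -4  -8 ]
R3 <- R3 - (1/5)*R1:  [     0  -13/5  -42/5 ]
R3 <- R3 - (13/10)*R2:  [    0     0  -9/2 ]
Row echelon form:
[ -5  -7     2 ]
[  0  -2    -3 ]
[  0   0  -9/2 ]
Nonzero rows / pivot columns: 3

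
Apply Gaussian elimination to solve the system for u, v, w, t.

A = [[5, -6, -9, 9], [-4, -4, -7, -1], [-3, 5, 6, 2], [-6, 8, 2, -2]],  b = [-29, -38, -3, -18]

(5, 0, 3, -3)

Forward elimination on [A|b]:
R2 <- R2 - (-4/5)*R1:  [      0   -44/5   -71/5    31/5  -306/5 ]
R3 <- R3 - (-3/5)*R1:  [      0     7/5     3/5    37/5  -102/5 ]
R4 <- R4 - (-6/5)*R1:  [      0     4/5   -44/5    44/5  -264/5 ]
R3 <- R3 - (-7/44)*R2:  [       0        0   -73/44   369/44  -663/22 ]
R4 <- R4 - (-1/11)*R2:  [       0        0  -111/11   103/11  -642/11 ]
R4 <- R4 - (444/73)*R3:  [        0         0         0  -3040/73   9120/73 ]
Row echelon form:
[ 5     -6      -9         9  |      -29 ]
[ 0  -44/5   -71/5      31/5  |   -306/5 ]
[ 0      0  -73/44    369/44  |  -663/22 ]
[ 0      0       0  -3040/73  |  9120/73 ]
Back-substitution:
t = (9120/73) / (-3040/73) = -3
w = (-663/22 - (369/44)*(-3)) / (-73/44) = 3
v = (-306/5 - (-71/5)*(3) - (31/5)*(-3)) / (-44/5) = 0
u = (-29 - (-6)*(0) - (-9)*(3) - (9)*(-3)) / 5 = 5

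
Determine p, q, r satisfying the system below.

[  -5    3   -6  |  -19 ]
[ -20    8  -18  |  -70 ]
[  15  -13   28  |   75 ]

(2, 3, 3)

Forward elimination on [A|b]:
R2 <- R2 - (4)*R1:  [  0  -4   6   6 ]
R3 <- R3 - (-3)*R1:  [  0  -4  10  18 ]
R3 <- R3 - (1)*R2:  [  0   0   4  12 ]
Row echelon form:
[ -5   3  -6  |  -19 ]
[  0  -4   6  |    6 ]
[  0   0   4  |   12 ]
Back-substitution:
r = (12) / 4 = 3
q = (6 - (6)*(3)) / -4 = 3
p = (-19 - (3)*(3) - (-6)*(3)) / -5 = 2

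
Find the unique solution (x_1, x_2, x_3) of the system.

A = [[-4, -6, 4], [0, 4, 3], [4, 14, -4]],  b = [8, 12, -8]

(2, 0, 4)

Forward elimination on [A|b]:
R3 <- R3 - (-1)*R1:  [ 0  8  0  0 ]
R3 <- R3 - (2)*R2:  [   0    0   -6  -24 ]
Row echelon form:
[ -4  -6   4  |    8 ]
[  0   4   3  |   12 ]
[  0   0  -6  |  -24 ]
Back-substitution:
x_3 = (-24) / -6 = 4
x_2 = (12 - (3)*(4)) / 4 = 0
x_1 = (8 - (-6)*(0) - (4)*(4)) / -4 = 2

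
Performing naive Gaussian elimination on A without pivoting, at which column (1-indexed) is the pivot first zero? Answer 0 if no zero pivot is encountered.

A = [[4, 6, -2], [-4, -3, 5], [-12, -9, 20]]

Naive forward elimination:
R2 <- R2 - (-1)*R1:  [ 0  3  3 ]
R3 <- R3 - (-3)*R1:  [  0   9  14 ]
R3 <- R3 - (3)*R2:  [ 0  0  5 ]
All pivots nonzero; naive elimination completes without hitting a zero pivot.

first zero-pivot column = 0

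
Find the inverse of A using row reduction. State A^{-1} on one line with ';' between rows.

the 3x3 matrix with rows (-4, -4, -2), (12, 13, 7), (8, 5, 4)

inverse = [-17/12 -1/2 1/6; -2/3 0 -1/3; 11/3 1 1/3]

Gauss-Jordan on [A | I]:
R1 <- (1/-4)*R1:  [    1     1   1/2  |  -1/4     0     0 ]
R2 <- R2 - (12)*R1:  [ 0  1  1  |  3  1  0 ]
R3 <- R3 - (8)*R1:  [  0  -3   0  |   2   0   1 ]
R1 <- R1 - (1)*R2:  [     1      0   -1/2  |  -13/4     -1      0 ]
R3 <- R3 - (-3)*R2:  [  0   0   3  |  11   3   1 ]
R3 <- (1/3)*R3:  [    0     0     1  |  11/3     1   1/3 ]
R1 <- R1 - (-1/2)*R3:  [      1       0       0  |  -17/12    -1/2     1/6 ]
R2 <- R2 - (1)*R3:  [    0     1     0  |  -2/3     0  -1/3 ]
Right block of [I | A^{-1}] is the inverse:
[ -17/12  -1/2   1/6 ]
[   -2/3     0  -1/3 ]
[   11/3     1   1/3 ]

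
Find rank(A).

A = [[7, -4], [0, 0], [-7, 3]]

rank(A) = 2

Row reduction:
R3 <- R3 - (-1)*R1:  [  0  -1 ]
R2 <-> R3   (pivot in column 2 was zero)
[ 7  -4 ]
[ 0  -1 ]
[ 0   0 ]
Row echelon form:
[ 7  -4 ]
[ 0  -1 ]
[ 0   0 ]
Nonzero rows / pivot columns: 2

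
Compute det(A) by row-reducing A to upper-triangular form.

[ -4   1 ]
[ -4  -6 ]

det(A) = 28

Forward elimination:
R2 <- R2 - (1)*R1:  [  0  -7 ]
Upper-triangular form:
[ -4   1 ]
[  0  -7 ]
det(A) = (-1)^0 * (-4) * (-7) = 28  (0 row swaps -> sign +1)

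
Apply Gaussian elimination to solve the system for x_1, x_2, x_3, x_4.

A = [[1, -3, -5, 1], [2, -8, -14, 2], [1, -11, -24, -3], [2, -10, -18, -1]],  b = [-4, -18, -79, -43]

(1, -5, 5, 5)

Forward elimination on [A|b]:
R2 <- R2 - (2)*R1:  [   0   -2   -4    0  -10 ]
R3 <- R3 - (1)*R1:  [   0   -8  -19   -4  -75 ]
R4 <- R4 - (2)*R1:  [   0   -4   -8   -3  -35 ]
R3 <- R3 - (4)*R2:  [   0    0   -3   -4  -35 ]
R4 <- R4 - (2)*R2:  [   0    0    0   -3  -15 ]
Row echelon form:
[ 1  -3  -5   1  |   -4 ]
[ 0  -2  -4   0  |  -10 ]
[ 0   0  -3  -4  |  -35 ]
[ 0   0   0  -3  |  -15 ]
Back-substitution:
x_4 = (-15) / -3 = 5
x_3 = (-35 - (-4)*(5)) / -3 = 5
x_2 = (-10 - (-4)*(5)) / -2 = -5
x_1 = (-4 - (-3)*(-5) - (-5)*(5) - (1)*(5)) / 1 = 1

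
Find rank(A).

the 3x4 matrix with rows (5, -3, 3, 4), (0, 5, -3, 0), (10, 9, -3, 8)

rank(A) = 2

Row reduction:
R3 <- R3 - (2)*R1:  [  0  15  -9   0 ]
R3 <- R3 - (3)*R2:  [ 0  0  0  0 ]
Row echelon form:
[ 5  -3   3  4 ]
[ 0   5  -3  0 ]
[ 0   0   0  0 ]
Nonzero rows / pivot columns: 2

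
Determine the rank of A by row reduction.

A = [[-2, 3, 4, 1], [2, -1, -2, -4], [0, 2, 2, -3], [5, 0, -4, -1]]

rank(A) = 3

Row reduction:
R2 <- R2 - (-1)*R1:  [  0   2   2  -3 ]
R4 <- R4 - (-5/2)*R1:  [    0  15/2     6   3/2 ]
R3 <- R3 - (1)*R2:  [ 0  0  0  0 ]
R4 <- R4 - (15/4)*R2:  [    0     0  -3/2  51/4 ]
R3 <-> R4   (pivot in column 3 was zero)
[ -2  3     4     1 ]
[  0  2     2    -3 ]
[  0  0  -3/2  51/4 ]
[  0  0     0     0 ]
Row echelon form:
[ -2  3     4     1 ]
[  0  2     2    -3 ]
[  0  0  -3/2  51/4 ]
[  0  0     0     0 ]
Nonzero rows / pivot columns: 3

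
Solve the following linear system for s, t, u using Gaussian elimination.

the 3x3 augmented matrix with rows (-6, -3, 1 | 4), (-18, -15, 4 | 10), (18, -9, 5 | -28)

Forward elimination on [A|b]:
R2 <- R2 - (3)*R1:  [  0  -6   1  -2 ]
R3 <- R3 - (-3)*R1:  [   0  -18    8  -16 ]
R3 <- R3 - (3)*R2:  [   0    0    5  -10 ]
Row echelon form:
[ -6  -3  1  |    4 ]
[  0  -6  1  |   -2 ]
[  0   0  5  |  -10 ]
Back-substitution:
u = (-10) / 5 = -2
t = (-2 - (1)*(-2)) / -6 = 0
s = (4 - (-3)*(0) - (1)*(-2)) / -6 = -1

(-1, 0, -2)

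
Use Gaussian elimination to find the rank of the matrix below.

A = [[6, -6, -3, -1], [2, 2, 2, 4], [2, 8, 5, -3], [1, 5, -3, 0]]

rank(A) = 4

Row reduction:
R2 <- R2 - (1/3)*R1:  [    0     4     3  13/3 ]
R3 <- R3 - (1/3)*R1:  [    0    10     6  -8/3 ]
R4 <- R4 - (1/6)*R1:  [    0     6  -5/2   1/6 ]
R3 <- R3 - (5/2)*R2:  [     0      0   -3/2  -27/2 ]
R4 <- R4 - (3/2)*R2:  [     0      0     -7  -19/3 ]
R4 <- R4 - (14/3)*R3:  [     0      0      0  170/3 ]
Row echelon form:
[ 6  -6    -3     -1 ]
[ 0   4     3   13/3 ]
[ 0   0  -3/2  -27/2 ]
[ 0   0     0  170/3 ]
Nonzero rows / pivot columns: 4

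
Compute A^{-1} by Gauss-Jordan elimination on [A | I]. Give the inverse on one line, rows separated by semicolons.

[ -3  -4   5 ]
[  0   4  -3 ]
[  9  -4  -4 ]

inverse = [-7/3 -3 -2/3; -9/4 -11/4 -3/4; -3 -4 -1]

Gauss-Jordan on [A | I]:
R1 <- (1/-3)*R1:  [    1   4/3  -5/3  |  -1/3     0     0 ]
R3 <- R3 - (9)*R1:  [   0  -16   11  |    3    0    1 ]
R2 <- (1/4)*R2:  [    0     1  -3/4  |     0   1/4     0 ]
R1 <- R1 - (4/3)*R2:  [    1     0  -2/3  |  -1/3  -1/3     0 ]
R3 <- R3 - (-16)*R2:  [  0   0  -1  |   3   4   1 ]
R3 <- (1/-1)*R3:  [  0   0   1  |  -3  -4  -1 ]
R1 <- R1 - (-2/3)*R3:  [    1     0     0  |  -7/3    -3  -2/3 ]
R2 <- R2 - (-3/4)*R3:  [     0      1      0  |   -9/4  -11/4   -3/4 ]
Right block of [I | A^{-1}] is the inverse:
[ -7/3     -3  -2/3 ]
[ -9/4  -11/4  -3/4 ]
[   -3     -4    -1 ]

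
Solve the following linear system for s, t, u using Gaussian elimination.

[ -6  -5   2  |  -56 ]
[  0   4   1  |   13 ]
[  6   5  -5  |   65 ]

(5, 4, -3)

Forward elimination on [A|b]:
R3 <- R3 - (-1)*R1:  [  0   0  -3   9 ]
Row echelon form:
[ -6  -5   2  |  -56 ]
[  0   4   1  |   13 ]
[  0   0  -3  |    9 ]
Back-substitution:
u = (9) / -3 = -3
t = (13 - (1)*(-3)) / 4 = 4
s = (-56 - (-5)*(4) - (2)*(-3)) / -6 = 5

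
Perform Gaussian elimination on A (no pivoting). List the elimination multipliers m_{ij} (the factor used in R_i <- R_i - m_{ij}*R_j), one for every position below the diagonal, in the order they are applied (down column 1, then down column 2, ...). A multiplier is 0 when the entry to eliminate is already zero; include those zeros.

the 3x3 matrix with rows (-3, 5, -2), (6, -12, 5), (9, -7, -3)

Forward elimination:
R2 <- R2 - (-2)*R1:  [  0  -2   1 ]
R3 <- R3 - (-3)*R1:  [  0   8  -9 ]
R3 <- R3 - (-4)*R2:  [  0   0  -5 ]
Multipliers (in order of application): m_{21} = -2, m_{31} = -3, m_{32} = -4

multipliers: -2, -3, -4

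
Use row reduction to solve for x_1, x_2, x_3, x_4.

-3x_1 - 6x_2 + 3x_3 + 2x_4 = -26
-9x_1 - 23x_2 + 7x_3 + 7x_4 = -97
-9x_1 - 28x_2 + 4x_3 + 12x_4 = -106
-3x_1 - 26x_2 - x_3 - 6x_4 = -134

Forward elimination on [A|b]:
R2 <- R2 - (3)*R1:  [   0   -5   -2    1  -19 ]
R3 <- R3 - (3)*R1:  [   0  -10   -5    6  -28 ]
R4 <- R4 - (1)*R1:  [    0   -20    -4    -8  -108 ]
R3 <- R3 - (2)*R2:  [  0   0  -1   4  10 ]
R4 <- R4 - (4)*R2:  [   0    0    4  -12  -32 ]
R4 <- R4 - (-4)*R3:  [ 0  0  0  4  8 ]
Row echelon form:
[ -3  -6   3  2  |  -26 ]
[  0  -5  -2  1  |  -19 ]
[  0   0  -1  4  |   10 ]
[  0   0   0  4  |    8 ]
Back-substitution:
x_4 = (8) / 4 = 2
x_3 = (10 - (4)*(2)) / -1 = -2
x_2 = (-19 - (-2)*(-2) - (1)*(2)) / -5 = 5
x_1 = (-26 - (-6)*(5) - (3)*(-2) - (2)*(2)) / -3 = -2

(-2, 5, -2, 2)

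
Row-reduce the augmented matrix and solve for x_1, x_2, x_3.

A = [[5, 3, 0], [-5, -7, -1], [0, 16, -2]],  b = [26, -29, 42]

Forward elimination on [A|b]:
R2 <- R2 - (-1)*R1:  [  0  -4  -1  -3 ]
R3 <- R3 - (-4)*R2:  [  0   0  -6  30 ]
Row echelon form:
[ 5   3   0  |  26 ]
[ 0  -4  -1  |  -3 ]
[ 0   0  -6  |  30 ]
Back-substitution:
x_3 = (30) / -6 = -5
x_2 = (-3 - (-1)*(-5)) / -4 = 2
x_1 = (26 - (3)*(2)) / 5 = 4

(4, 2, -5)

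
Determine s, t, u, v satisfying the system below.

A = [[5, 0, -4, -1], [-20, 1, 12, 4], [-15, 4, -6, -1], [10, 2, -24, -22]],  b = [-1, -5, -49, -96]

(2, -1, 2, 3)

Forward elimination on [A|b]:
R2 <- R2 - (-4)*R1:  [  0   1  -4   0  -9 ]
R3 <- R3 - (-3)*R1:  [   0    4  -18   -4  -52 ]
R4 <- R4 - (2)*R1:  [   0    2  -16  -20  -94 ]
R3 <- R3 - (4)*R2:  [   0    0   -2   -4  -16 ]
R4 <- R4 - (2)*R2:  [   0    0   -8  -20  -76 ]
R4 <- R4 - (4)*R3:  [   0    0    0   -4  -12 ]
Row echelon form:
[ 5  0  -4  -1  |   -1 ]
[ 0  1  -4   0  |   -9 ]
[ 0  0  -2  -4  |  -16 ]
[ 0  0   0  -4  |  -12 ]
Back-substitution:
v = (-12) / -4 = 3
u = (-16 - (-4)*(3)) / -2 = 2
t = (-9 - (-4)*(2)) / 1 = -1
s = (-1 - (-4)*(2) - (-1)*(3)) / 5 = 2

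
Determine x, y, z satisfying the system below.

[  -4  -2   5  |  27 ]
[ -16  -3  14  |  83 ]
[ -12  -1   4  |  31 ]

(-1, 1, 5)

Forward elimination on [A|b]:
R2 <- R2 - (4)*R1:  [   0    5   -6  -25 ]
R3 <- R3 - (3)*R1:  [   0    5  -11  -50 ]
R3 <- R3 - (1)*R2:  [   0    0   -5  -25 ]
Row echelon form:
[ -4  -2   5  |   27 ]
[  0   5  -6  |  -25 ]
[  0   0  -5  |  -25 ]
Back-substitution:
z = (-25) / -5 = 5
y = (-25 - (-6)*(5)) / 5 = 1
x = (27 - (-2)*(1) - (5)*(5)) / -4 = -1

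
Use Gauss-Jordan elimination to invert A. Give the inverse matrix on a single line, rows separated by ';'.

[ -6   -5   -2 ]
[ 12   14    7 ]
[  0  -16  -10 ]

inverse = [7/12 3/8 7/48; -5/2 -5/4 -3/8; 4 2 1/2]

Gauss-Jordan on [A | I]:
R1 <- (1/-6)*R1:  [    1   5/6   1/3  |  -1/6     0     0 ]
R2 <- R2 - (12)*R1:  [ 0  4  3  |  2  1  0 ]
R2 <- (1/4)*R2:  [   0    1  3/4  |  1/2  1/4    0 ]
R1 <- R1 - (5/6)*R2:  [     1      0  -7/24  |  -7/12  -5/24      0 ]
R3 <- R3 - (-16)*R2:  [ 0  0  2  |  8  4  1 ]
R3 <- (1/2)*R3:  [   0    0    1  |    4    2  1/2 ]
R1 <- R1 - (-7/24)*R3:  [    1     0     0  |  7/12   3/8  7/48 ]
R2 <- R2 - (3/4)*R3:  [    0     1     0  |  -5/2  -5/4  -3/8 ]
Right block of [I | A^{-1}] is the inverse:
[ 7/12   3/8  7/48 ]
[ -5/2  -5/4  -3/8 ]
[    4     2   1/2 ]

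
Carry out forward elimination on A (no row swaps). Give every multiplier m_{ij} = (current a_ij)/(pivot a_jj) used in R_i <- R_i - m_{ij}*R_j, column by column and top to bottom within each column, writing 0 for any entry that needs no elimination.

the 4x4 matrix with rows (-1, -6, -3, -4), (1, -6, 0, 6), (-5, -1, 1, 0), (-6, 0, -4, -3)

Forward elimination:
R2 <- R2 - (-1)*R1:  [   0  -12   -3    2 ]
R3 <- R3 - (5)*R1:  [  0  29  16  20 ]
R4 <- R4 - (6)*R1:  [  0  36  14  21 ]
R3 <- R3 - (-29/12)*R2:  [     0      0   35/4  149/6 ]
R4 <- R4 - (-3)*R2:  [  0   0   5  27 ]
R4 <- R4 - (4/7)*R3:  [      0       0       0  269/21 ]
Multipliers (in order of application): m_{21} = -1, m_{31} = 5, m_{41} = 6, m_{32} = -29/12, m_{42} = -3, m_{43} = 4/7

multipliers: -1, 5, 6, -29/12, -3, 4/7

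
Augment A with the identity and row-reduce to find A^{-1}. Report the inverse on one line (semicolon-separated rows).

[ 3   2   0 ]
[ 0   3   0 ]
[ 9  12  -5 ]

inverse = [1/3 -2/9 0; 0 1/3 0; 3/5 2/5 -1/5]

Gauss-Jordan on [A | I]:
R1 <- (1/3)*R1:  [   1  2/3    0  |  1/3    0    0 ]
R3 <- R3 - (9)*R1:  [  0   6  -5  |  -3   0   1 ]
R2 <- (1/3)*R2:  [   0    1    0  |    0  1/3    0 ]
R1 <- R1 - (2/3)*R2:  [    1     0     0  |   1/3  -2/9     0 ]
R3 <- R3 - (6)*R2:  [  0   0  -5  |  -3  -2   1 ]
R3 <- (1/-5)*R3:  [    0     0     1  |   3/5   2/5  -1/5 ]
Right block of [I | A^{-1}] is the inverse:
[ 1/3  -2/9     0 ]
[   0   1/3     0 ]
[ 3/5   2/5  -1/5 ]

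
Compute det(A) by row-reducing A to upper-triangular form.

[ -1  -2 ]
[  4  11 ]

det(A) = -3

Forward elimination:
R2 <- R2 - (-4)*R1:  [ 0  3 ]
Upper-triangular form:
[ -1  -2 ]
[  0   3 ]
det(A) = (-1)^0 * (-1) * (3) = -3  (0 row swaps -> sign +1)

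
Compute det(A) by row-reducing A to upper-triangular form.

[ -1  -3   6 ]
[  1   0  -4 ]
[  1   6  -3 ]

Forward elimination:
R2 <- R2 - (-1)*R1:  [  0  -3   2 ]
R3 <- R3 - (-1)*R1:  [ 0  3  3 ]
R3 <- R3 - (-1)*R2:  [ 0  0  5 ]
Upper-triangular form:
[ -1  -3  6 ]
[  0  -3  2 ]
[  0   0  5 ]
det(A) = (-1)^0 * (-1) * (-3) * (5) = 15  (0 row swaps -> sign +1)

det(A) = 15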